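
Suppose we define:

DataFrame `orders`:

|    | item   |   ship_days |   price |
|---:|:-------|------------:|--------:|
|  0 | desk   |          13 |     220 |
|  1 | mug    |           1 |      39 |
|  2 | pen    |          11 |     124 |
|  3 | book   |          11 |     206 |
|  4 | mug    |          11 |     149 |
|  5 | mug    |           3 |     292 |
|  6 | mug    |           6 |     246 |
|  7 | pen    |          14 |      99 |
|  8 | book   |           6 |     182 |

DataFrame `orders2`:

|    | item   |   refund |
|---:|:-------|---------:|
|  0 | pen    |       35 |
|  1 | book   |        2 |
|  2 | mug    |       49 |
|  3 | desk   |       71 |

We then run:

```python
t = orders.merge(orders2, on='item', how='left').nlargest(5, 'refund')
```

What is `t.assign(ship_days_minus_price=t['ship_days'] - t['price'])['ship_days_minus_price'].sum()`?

merge on 'item' (how='left') → 9 rows:
   item  ship_days  price  refund
0  desk         13    220      71
1   mug          1     39      49
2   pen         11    124      35
3  book         11    206       2
4   mug         11    149      49
5   mug          3    292      49
6   mug          6    246      49
7   pen         14     99      35
8  book          6    182       2
take 5 rows with largest refund:
   item  ship_days  price  refund
0  desk         13    220      71
1   mug          1     39      49
4   mug         11    149      49
5   mug          3    292      49
6   mug          6    246      49
add column ship_days_minus_price = t['ship_days'] - t['price']:
   item  ship_days  price  refund  ship_days_minus_price
0  desk         13    220      71                   -207
1   mug          1     39      49                    -38
4   mug         11    149      49                   -138
5   mug          3    292      49                   -289
6   mug          6    246      49                   -240
Reading off the sum of column 'ship_days_minus_price', we get -912.

-912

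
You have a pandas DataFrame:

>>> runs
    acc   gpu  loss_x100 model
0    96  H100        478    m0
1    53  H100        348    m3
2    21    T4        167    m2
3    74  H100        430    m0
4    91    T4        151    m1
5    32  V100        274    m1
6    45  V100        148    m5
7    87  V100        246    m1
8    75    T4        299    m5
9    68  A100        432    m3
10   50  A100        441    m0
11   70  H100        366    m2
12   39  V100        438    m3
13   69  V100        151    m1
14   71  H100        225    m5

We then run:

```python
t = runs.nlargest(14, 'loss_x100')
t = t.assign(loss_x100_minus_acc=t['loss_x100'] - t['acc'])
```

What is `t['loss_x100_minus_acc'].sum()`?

take 14 rows with largest loss_x100:
    acc   gpu  loss_x100 model
0    96  H100        478    m0
10   50  A100        441    m0
12   39  V100        438    m3
9    68  A100        432    m3
3    74  H100        430    m0
11   70  H100        366    m2
1    53  H100        348    m3
8    75    T4        299    m5
5    32  V100        274    m1
7    87  V100        246    m1
14   71  H100        225    m5
2    21    T4        167    m2
4    91    T4        151    m1
13   69  V100        151    m1
add column loss_x100_minus_acc = t['loss_x100'] - t['acc']:
    acc   gpu  loss_x100 model  loss_x100_minus_acc
0    96  H100        478    m0                  382
10   50  A100        441    m0                  391
12   39  V100        438    m3                  399
9    68  A100        432    m3                  364
3    74  H100        430    m0                  356
11   70  H100        366    m2                  296
1    53  H100        348    m3                  295
8    75    T4        299    m5                  224
5    32  V100        274    m1                  242
7    87  V100        246    m1                  159
14   71  H100        225    m5                  154
2    21    T4        167    m2                  146
4    91    T4        151    m1                   60
13   69  V100        151    m1                   82
Finally, sum of column 'loss_x100_minus_acc' = 3550.

3550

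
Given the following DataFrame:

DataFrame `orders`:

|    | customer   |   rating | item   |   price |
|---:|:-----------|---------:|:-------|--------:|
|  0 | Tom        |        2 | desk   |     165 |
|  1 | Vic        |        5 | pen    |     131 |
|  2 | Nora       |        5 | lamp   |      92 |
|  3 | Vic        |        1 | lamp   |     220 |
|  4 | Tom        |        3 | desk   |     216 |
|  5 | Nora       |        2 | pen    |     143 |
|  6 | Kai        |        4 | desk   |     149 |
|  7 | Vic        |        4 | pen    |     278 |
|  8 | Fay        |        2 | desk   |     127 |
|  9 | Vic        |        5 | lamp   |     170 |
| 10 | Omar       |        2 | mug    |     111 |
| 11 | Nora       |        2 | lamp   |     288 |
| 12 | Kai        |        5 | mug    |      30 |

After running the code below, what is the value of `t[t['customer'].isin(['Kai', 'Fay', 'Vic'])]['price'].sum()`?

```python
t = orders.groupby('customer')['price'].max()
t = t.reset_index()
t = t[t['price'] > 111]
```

group by customer, max of price:
customer
Fay     127
Kai     149
Nora    288
Omar    111
Tom     216
Vic     278
Name: price, dtype: int64
reset_index():
  customer  price
0      Fay    127
1      Kai    149
2     Nora    288
3     Omar    111
4      Tom    216
5      Vic    278
filter rows where price > 111:
  customer  price
0      Fay    127
1      Kai    149
2     Nora    288
4      Tom    216
5      Vic    278
filter rows where customer in ['Kai', 'Fay', 'Vic']:
  customer  price
0      Fay    127
1      Kai    149
5      Vic    278
The sum of column 'price' is 554.

554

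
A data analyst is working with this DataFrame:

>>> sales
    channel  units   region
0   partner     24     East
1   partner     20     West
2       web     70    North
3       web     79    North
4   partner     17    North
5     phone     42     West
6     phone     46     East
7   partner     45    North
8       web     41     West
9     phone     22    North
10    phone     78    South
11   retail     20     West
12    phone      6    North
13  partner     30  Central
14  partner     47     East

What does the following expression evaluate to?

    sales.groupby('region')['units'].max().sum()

276

group by region, max of units:
region
Central    30
East       47
North      79
South      78
West       42
Name: units, dtype: int64
The sum of the resulting series is 276.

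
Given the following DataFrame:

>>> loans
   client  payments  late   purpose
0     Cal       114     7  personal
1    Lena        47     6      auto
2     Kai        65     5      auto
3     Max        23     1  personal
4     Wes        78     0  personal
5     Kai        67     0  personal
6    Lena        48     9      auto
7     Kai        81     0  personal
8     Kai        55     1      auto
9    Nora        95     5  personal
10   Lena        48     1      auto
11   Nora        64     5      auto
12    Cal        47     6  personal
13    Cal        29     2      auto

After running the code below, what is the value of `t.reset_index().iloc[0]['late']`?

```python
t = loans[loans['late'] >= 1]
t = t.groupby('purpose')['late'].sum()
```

filter rows where late >= 1:
   client  payments  late   purpose
0     Cal       114     7  personal
1    Lena        47     6      auto
2     Kai        65     5      auto
3     Max        23     1  personal
6    Lena        48     9      auto
8     Kai        55     1      auto
9    Nora        95     5  personal
10   Lena        48     1      auto
11   Nora        64     5      auto
12    Cal        47     6  personal
13    Cal        29     2      auto
group by purpose, sum of late:
purpose
auto        29
personal    19
Name: late, dtype: int64
reset_index():
    purpose  late
0      auto    29
1  personal    19
Then the value at position 0, column 'late': 29

29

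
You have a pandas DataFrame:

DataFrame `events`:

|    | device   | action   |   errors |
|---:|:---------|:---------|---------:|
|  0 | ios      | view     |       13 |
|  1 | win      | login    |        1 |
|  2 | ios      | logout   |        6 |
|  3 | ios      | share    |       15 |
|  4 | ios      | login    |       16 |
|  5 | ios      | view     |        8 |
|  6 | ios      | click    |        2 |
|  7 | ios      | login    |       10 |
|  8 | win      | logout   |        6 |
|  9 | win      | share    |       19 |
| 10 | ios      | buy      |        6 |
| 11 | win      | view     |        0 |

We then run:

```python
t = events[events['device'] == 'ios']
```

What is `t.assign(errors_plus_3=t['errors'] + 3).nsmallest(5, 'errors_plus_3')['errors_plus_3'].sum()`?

47

filter rows where device == 'ios':
   device  action  errors
0     ios    view      13
2     ios  logout       6
3     ios   share      15
4     ios   login      16
5     ios    view       8
6     ios   click       2
7     ios   login      10
10    ios     buy       6
add column errors_plus_3 = t['errors'] + 3:
   device  action  errors  errors_plus_3
0     ios    view      13             16
2     ios  logout       6              9
3     ios   share      15             18
4     ios   login      16             19
5     ios    view       8             11
6     ios   click       2              5
7     ios   login      10             13
10    ios     buy       6              9
take 5 rows with smallest errors_plus_3:
   device  action  errors  errors_plus_3
6     ios   click       2              5
2     ios  logout       6              9
10    ios     buy       6              9
5     ios    view       8             11
7     ios   login      10             13
Finally, sum of column 'errors_plus_3' = 47.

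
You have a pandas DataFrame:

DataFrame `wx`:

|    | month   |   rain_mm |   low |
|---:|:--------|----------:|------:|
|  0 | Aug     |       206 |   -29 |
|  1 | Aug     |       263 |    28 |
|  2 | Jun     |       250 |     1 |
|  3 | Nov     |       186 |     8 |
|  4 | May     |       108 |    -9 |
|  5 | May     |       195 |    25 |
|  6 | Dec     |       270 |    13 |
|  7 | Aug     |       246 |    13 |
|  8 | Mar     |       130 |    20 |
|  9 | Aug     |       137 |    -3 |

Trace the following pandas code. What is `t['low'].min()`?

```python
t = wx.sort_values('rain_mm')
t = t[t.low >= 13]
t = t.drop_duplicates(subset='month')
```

sort by rain_mm:
  month  rain_mm  low
4   May      108   -9
8   Mar      130   20
9   Aug      137   -3
3   Nov      186    8
5   May      195   25
0   Aug      206  -29
7   Aug      246   13
2   Jun      250    1
1   Aug      263   28
6   Dec      270   13
filter rows where low >= 13:
  month  rain_mm  low
8   Mar      130   20
5   May      195   25
7   Aug      246   13
1   Aug      263   28
6   Dec      270   13
drop duplicate month (keep=first):
  month  rain_mm  low
8   Mar      130   20
5   May      195   25
7   Aug      246   13
6   Dec      270   13
Then the min of column 'low': 13

13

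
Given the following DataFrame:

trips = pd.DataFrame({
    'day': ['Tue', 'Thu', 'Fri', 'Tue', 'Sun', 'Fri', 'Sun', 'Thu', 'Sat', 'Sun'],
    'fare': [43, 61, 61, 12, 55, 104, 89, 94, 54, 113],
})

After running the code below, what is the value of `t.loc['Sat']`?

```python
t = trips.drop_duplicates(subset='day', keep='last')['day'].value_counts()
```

1

drop duplicate day (keep=last):
   day  fare
3  Tue    12
5  Fri   104
7  Thu    94
8  Sat    54
9  Sun   113
value_counts of day:
day
Tue    1
Fri    1
Thu    1
Sat    1
Sun    1
Name: count, dtype: int64
Reading off the value at index 'Sat', we get 1.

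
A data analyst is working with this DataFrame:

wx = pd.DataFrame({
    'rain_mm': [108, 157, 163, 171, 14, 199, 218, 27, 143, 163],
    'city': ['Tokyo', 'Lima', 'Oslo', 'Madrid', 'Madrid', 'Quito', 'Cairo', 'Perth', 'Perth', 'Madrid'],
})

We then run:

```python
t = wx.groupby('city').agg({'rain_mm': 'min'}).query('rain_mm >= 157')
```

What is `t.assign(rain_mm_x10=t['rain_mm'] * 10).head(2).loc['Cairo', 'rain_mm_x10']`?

2180

group by city, min of rain_mm:
        rain_mm
city           
Cairo       218
Lima        157
Madrid       14
Oslo        163
Perth        27
Quito       199
Tokyo       108
filter rows where rain_mm >= 157:
       rain_mm
city          
Cairo      218
Lima       157
Oslo       163
Quito      199
add column rain_mm_x10 = t['rain_mm'] * 10:
       rain_mm  rain_mm_x10
city                       
Cairo      218         2180
Lima       157         1570
Oslo       163         1630
Quito      199         1990
take first 2 rows:
       rain_mm  rain_mm_x10
city                       
Cairo      218         2180
Lima       157         1570
Then the value at row 'Cairo', column 'rain_mm_x10': 2180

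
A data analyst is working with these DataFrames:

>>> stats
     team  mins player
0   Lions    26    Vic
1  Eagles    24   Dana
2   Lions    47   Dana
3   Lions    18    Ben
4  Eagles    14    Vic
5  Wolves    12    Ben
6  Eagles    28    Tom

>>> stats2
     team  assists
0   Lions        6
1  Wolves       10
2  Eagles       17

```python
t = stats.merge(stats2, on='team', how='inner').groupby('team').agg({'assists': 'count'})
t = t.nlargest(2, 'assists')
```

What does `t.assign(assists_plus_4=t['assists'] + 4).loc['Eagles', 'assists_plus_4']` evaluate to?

merge on 'team' (how='inner') → 7 rows:
     team  mins player  assists
0   Lions    26    Vic        6
1  Eagles    24   Dana       17
2   Lions    47   Dana        6
3   Lions    18    Ben        6
4  Eagles    14    Vic       17
5  Wolves    12    Ben       10
6  Eagles    28    Tom       17
group by team, count of assists:
        assists
team           
Eagles        3
Lions         3
Wolves        1
take 2 rows with largest assists:
        assists
team           
Eagles        3
Lions         3
add column assists_plus_4 = t['assists'] + 4:
        assists  assists_plus_4
team                           
Eagles        3               7
Lions         3               7
Reading off the value at row 'Eagles', column 'assists_plus_4', we get 7.

7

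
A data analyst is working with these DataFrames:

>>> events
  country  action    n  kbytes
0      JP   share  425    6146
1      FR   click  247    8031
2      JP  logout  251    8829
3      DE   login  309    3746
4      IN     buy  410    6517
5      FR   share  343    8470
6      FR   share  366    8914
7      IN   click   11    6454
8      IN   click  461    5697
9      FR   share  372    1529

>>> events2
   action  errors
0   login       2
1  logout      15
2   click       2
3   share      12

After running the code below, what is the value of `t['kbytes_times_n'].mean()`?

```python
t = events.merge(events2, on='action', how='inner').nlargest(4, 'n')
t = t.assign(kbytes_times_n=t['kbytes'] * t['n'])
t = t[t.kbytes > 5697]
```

2937287.0

merge on 'action' (how='inner') → 9 rows:
  country  action    n  kbytes  errors
0      JP   share  425    6146      12
1      FR   click  247    8031       2
2      JP  logout  251    8829      15
3      DE   login  309    3746       2
4      FR   share  343    8470      12
5      FR   share  366    8914      12
6      IN   click   11    6454       2
7      IN   click  461    5697       2
8      FR   share  372    1529      12
take 4 rows with largest n:
  country action    n  kbytes  errors
7      IN  click  461    5697       2
0      JP  share  425    6146      12
8      FR  share  372    1529      12
5      FR  share  366    8914      12
add column kbytes_times_n = t['kbytes'] * t['n']:
  country action    n  kbytes  errors  kbytes_times_n
7      IN  click  461    5697       2         2626317
0      JP  share  425    6146      12         2612050
8      FR  share  372    1529      12          568788
5      FR  share  366    8914      12         3262524
filter rows where kbytes > 5697:
  country action    n  kbytes  errors  kbytes_times_n
0      JP  share  425    6146      12         2612050
5      FR  share  366    8914      12         3262524
mean of column 'kbytes_times_n' → 2937287.0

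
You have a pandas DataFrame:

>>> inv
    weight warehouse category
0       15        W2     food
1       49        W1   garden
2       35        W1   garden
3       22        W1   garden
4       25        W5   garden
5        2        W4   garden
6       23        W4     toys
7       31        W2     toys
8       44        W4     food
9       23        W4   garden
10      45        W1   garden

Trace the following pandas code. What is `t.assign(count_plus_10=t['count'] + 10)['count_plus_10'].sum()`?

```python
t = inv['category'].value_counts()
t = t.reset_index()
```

41

value_counts of category:
category
garden    7
food      2
toys      2
Name: count, dtype: int64
reset_index():
  category  count
0   garden      7
1     food      2
2     toys      2
add column count_plus_10 = t['count'] + 10:
  category  count  count_plus_10
0   garden      7             17
1     food      2             12
2     toys      2             12
The sum of column 'count_plus_10' is 41.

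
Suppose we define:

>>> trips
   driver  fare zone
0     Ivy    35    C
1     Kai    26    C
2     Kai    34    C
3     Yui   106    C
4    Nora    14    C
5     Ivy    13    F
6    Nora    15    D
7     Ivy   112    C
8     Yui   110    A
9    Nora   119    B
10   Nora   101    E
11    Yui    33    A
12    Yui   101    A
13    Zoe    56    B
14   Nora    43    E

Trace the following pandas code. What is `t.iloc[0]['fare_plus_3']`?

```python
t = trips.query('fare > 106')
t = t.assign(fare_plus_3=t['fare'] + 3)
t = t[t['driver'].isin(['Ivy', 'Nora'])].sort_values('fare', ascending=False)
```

122

filter rows where fare > 106:
  driver  fare zone
7    Ivy   112    C
8    Yui   110    A
9   Nora   119    B
add column fare_plus_3 = t['fare'] + 3:
  driver  fare zone  fare_plus_3
7    Ivy   112    C          115
8    Yui   110    A          113
9   Nora   119    B          122
filter rows where driver in ['Ivy', 'Nora']:
  driver  fare zone  fare_plus_3
7    Ivy   112    C          115
9   Nora   119    B          122
sort by fare descending:
  driver  fare zone  fare_plus_3
9   Nora   119    B          122
7    Ivy   112    C          115
value at position 0, column 'fare_plus_3' → 122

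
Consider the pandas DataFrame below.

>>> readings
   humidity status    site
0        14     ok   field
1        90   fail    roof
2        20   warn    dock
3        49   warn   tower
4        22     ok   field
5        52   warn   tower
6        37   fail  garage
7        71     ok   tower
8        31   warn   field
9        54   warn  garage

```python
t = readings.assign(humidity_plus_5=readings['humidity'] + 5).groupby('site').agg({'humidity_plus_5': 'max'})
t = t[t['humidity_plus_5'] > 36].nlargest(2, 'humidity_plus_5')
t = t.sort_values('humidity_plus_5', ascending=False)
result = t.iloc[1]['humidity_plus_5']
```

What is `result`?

add column humidity_plus_5 = readings['humidity'] + 5:
   humidity status    site  humidity_plus_5
0        14     ok   field               19
1        90   fail    roof               95
2        20   warn    dock               25
3        49   warn   tower               54
4        22     ok   field               27
5        52   warn   tower               57
6        37   fail  garage               42
7        71     ok   tower               76
8        31   warn   field               36
9        54   warn  garage               59
group by site, max of humidity_plus_5:
        humidity_plus_5
site                   
dock                 25
field                36
garage               59
roof                 95
tower                76
filter rows where humidity_plus_5 > 36:
        humidity_plus_5
site                   
garage               59
roof                 95
tower                76
take 2 rows with largest humidity_plus_5:
       humidity_plus_5
site                  
roof                95
tower               76
sort by humidity_plus_5 descending:
       humidity_plus_5
site                  
roof                95
tower               76
Finally, value at position 1, column 'humidity_plus_5' = 76.

76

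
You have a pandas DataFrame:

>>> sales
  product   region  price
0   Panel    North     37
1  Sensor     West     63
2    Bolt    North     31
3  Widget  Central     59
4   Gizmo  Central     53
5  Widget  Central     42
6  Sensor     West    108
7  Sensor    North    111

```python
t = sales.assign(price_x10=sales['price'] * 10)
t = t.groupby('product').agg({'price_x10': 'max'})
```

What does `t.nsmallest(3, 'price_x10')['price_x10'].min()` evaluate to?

add column price_x10 = sales['price'] * 10:
  product   region  price  price_x10
0   Panel    North     37        370
1  Sensor     West     63        630
2    Bolt    North     31        310
3  Widget  Central     59        590
4   Gizmo  Central     53        530
5  Widget  Central     42        420
6  Sensor     West    108       1080
7  Sensor    North    111       1110
group by product, max of price_x10:
         price_x10
product           
Bolt           310
Gizmo          530
Panel          370
Sensor        1110
Widget         590
take 3 rows with smallest price_x10:
         price_x10
product           
Bolt           310
Panel          370
Gizmo          530

310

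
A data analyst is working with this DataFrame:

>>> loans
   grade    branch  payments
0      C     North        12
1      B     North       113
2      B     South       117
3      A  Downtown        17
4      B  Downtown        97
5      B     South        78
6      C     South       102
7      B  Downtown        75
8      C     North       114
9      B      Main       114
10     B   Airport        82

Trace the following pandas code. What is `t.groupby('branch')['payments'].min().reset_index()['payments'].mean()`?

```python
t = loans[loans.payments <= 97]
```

filter rows where payments <= 97:
   grade    branch  payments
0      C     North        12
3      A  Downtown        17
4      B  Downtown        97
5      B     South        78
7      B  Downtown        75
10     B   Airport        82
group by branch, min of payments:
branch
Airport     82
Downtown    17
North       12
South       78
Name: payments, dtype: int64
reset_index():
     branch  payments
0   Airport        82
1  Downtown        17
2     North        12
3     South        78
mean of column 'payments' → 47.25

47.25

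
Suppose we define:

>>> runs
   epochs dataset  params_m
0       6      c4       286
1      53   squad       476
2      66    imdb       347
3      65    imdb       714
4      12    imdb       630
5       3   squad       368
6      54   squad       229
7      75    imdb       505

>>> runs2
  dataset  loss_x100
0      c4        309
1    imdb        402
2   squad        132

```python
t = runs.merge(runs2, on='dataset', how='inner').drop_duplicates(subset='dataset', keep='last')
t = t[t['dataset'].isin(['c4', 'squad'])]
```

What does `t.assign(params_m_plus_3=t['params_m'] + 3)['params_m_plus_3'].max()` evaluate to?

289

merge on 'dataset' (how='inner') → 8 rows:
   epochs dataset  params_m  loss_x100
0       6      c4       286        309
1      53   squad       476        132
2      66    imdb       347        402
3      65    imdb       714        402
4      12    imdb       630        402
5       3   squad       368        132
6      54   squad       229        132
7      75    imdb       505        402
drop duplicate dataset (keep=last):
   epochs dataset  params_m  loss_x100
0       6      c4       286        309
6      54   squad       229        132
7      75    imdb       505        402
filter rows where dataset in ['c4', 'squad']:
   epochs dataset  params_m  loss_x100
0       6      c4       286        309
6      54   squad       229        132
add column params_m_plus_3 = t['params_m'] + 3:
   epochs dataset  params_m  loss_x100  params_m_plus_3
0       6      c4       286        309              289
6      54   squad       229        132              232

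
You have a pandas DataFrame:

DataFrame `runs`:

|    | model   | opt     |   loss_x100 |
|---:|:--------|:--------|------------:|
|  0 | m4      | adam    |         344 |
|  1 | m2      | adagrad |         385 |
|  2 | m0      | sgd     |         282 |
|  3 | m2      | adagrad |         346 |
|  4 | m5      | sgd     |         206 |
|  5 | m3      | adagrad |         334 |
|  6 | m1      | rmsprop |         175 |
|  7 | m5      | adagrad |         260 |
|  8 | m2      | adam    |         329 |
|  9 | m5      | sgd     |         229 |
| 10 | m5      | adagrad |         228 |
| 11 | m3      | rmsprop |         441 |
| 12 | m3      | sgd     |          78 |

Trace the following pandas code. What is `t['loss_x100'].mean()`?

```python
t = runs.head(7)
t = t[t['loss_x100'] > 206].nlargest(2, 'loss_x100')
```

365.5

take first 7 rows:
  model      opt  loss_x100
0    m4     adam        344
1    m2  adagrad        385
2    m0      sgd        282
3    m2  adagrad        346
4    m5      sgd        206
5    m3  adagrad        334
6    m1  rmsprop        175
filter rows where loss_x100 > 206:
  model      opt  loss_x100
0    m4     adam        344
1    m2  adagrad        385
2    m0      sgd        282
3    m2  adagrad        346
5    m3  adagrad        334
take 2 rows with largest loss_x100:
  model      opt  loss_x100
1    m2  adagrad        385
3    m2  adagrad        346
Taking the mean of column 'loss_x100' gives 365.5.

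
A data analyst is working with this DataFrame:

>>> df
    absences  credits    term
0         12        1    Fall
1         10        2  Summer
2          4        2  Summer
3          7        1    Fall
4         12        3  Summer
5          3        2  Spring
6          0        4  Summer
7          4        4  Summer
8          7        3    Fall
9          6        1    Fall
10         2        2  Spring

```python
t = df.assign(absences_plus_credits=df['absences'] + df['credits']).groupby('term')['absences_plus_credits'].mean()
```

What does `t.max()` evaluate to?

add column absences_plus_credits = df['absences'] + df['credits']:
    absences  credits    term  absences_plus_credits
0         12        1    Fall                     13
1         10        2  Summer                     12
2          4        2  Summer                      6
3          7        1    Fall                      8
4         12        3  Summer                     15
5          3        2  Spring                      5
6          0        4  Summer                      4
7          4        4  Summer                      8
8          7        3    Fall                     10
9          6        1    Fall                      7
10         2        2  Spring                      4
group by term, mean of absences_plus_credits:
term
Fall      9.5
Spring    4.5
Summer    9.0
Name: absences_plus_credits, dtype: float64
Taking the max of the resulting series gives 9.5.

9.5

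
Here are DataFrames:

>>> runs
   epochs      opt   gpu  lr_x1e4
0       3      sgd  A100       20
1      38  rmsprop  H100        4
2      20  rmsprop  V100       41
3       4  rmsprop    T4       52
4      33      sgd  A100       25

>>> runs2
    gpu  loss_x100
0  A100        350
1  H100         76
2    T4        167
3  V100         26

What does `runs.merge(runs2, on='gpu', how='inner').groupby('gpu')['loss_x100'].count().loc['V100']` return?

1

merge on 'gpu' (how='inner') → 5 rows:
   epochs      opt   gpu  lr_x1e4  loss_x100
0       3      sgd  A100       20        350
1      38  rmsprop  H100        4         76
2      20  rmsprop  V100       41         26
3       4  rmsprop    T4       52        167
4      33      sgd  A100       25        350
group by gpu, count of loss_x100:
gpu
A100    2
H100    1
T4      1
V100    1
Name: loss_x100, dtype: int64
So loc['V100'] = 1.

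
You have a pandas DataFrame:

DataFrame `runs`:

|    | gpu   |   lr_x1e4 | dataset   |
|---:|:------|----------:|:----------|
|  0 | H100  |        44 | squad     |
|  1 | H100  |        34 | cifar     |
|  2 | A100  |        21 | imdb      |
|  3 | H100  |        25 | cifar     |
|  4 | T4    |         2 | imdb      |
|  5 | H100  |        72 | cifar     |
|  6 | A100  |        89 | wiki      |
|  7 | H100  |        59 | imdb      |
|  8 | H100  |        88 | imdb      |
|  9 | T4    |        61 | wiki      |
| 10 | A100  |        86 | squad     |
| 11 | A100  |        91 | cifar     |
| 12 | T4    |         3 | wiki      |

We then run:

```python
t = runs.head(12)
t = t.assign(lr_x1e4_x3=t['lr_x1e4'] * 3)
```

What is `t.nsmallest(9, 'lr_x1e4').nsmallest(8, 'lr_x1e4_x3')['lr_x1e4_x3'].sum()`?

take first 12 rows:
     gpu  lr_x1e4 dataset
0   H100       44   squad
1   H100       34   cifar
2   A100       21    imdb
3   H100       25   cifar
4     T4        2    imdb
5   H100       72   cifar
6   A100       89    wiki
7   H100       59    imdb
8   H100       88    imdb
9     T4       61    wiki
10  A100       86   squad
11  A100       91   cifar
add column lr_x1e4_x3 = t['lr_x1e4'] * 3:
     gpu  lr_x1e4 dataset  lr_x1e4_x3
0   H100       44   squad         132
1   H100       34   cifar         102
2   A100       21    imdb          63
3   H100       25   cifar          75
4     T4        2    imdb           6
5   H100       72   cifar         216
6   A100       89    wiki         267
7   H100       59    imdb         177
8   H100       88    imdb         264
9     T4       61    wiki         183
10  A100       86   squad         258
11  A100       91   cifar         273
take 9 rows with smallest lr_x1e4:
     gpu  lr_x1e4 dataset  lr_x1e4_x3
4     T4        2    imdb           6
2   A100       21    imdb          63
3   H100       25   cifar          75
1   H100       34   cifar         102
0   H100       44   squad         132
7   H100       59    imdb         177
9     T4       61    wiki         183
5   H100       72   cifar         216
10  A100       86   squad         258
take 8 rows with smallest lr_x1e4_x3:
    gpu  lr_x1e4 dataset  lr_x1e4_x3
4    T4        2    imdb           6
2  A100       21    imdb          63
3  H100       25   cifar          75
1  H100       34   cifar         102
0  H100       44   squad         132
7  H100       59    imdb         177
9    T4       61    wiki         183
5  H100       72   cifar         216
sum of column 'lr_x1e4_x3' → 954

954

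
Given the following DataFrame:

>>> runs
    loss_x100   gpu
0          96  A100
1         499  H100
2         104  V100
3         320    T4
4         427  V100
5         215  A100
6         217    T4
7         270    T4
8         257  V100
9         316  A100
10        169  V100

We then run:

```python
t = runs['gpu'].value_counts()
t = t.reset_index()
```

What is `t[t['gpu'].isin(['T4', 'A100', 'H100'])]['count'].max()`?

value_counts of gpu:
gpu
V100    4
A100    3
T4      3
H100    1
Name: count, dtype: int64
reset_index():
    gpu  count
0  V100      4
1  A100      3
2    T4      3
3  H100      1
filter rows where gpu in ['T4', 'A100', 'H100']:
    gpu  count
1  A100      3
2    T4      3
3  H100      1

3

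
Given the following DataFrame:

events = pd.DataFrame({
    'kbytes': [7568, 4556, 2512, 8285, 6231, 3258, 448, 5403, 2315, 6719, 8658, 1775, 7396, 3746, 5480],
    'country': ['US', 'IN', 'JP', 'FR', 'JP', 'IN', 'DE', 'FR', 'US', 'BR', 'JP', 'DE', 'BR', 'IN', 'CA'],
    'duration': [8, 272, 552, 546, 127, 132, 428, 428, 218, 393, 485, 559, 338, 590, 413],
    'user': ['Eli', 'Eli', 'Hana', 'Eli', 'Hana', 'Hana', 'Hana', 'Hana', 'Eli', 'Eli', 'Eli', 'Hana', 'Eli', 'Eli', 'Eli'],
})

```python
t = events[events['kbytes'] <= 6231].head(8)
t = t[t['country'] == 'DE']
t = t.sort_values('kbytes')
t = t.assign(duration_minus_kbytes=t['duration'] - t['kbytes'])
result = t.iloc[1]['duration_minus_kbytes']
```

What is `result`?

filter rows where kbytes <= 6231:
    kbytes country  duration  user
1     4556      IN       272   Eli
2     2512      JP       552  Hana
4     6231      JP       127  Hana
5     3258      IN       132  Hana
6      448      DE       428  Hana
7     5403      FR       428  Hana
8     2315      US       218   Eli
11    1775      DE       559  Hana
13    3746      IN       590   Eli
14    5480      CA       413   Eli
take first 8 rows:
    kbytes country  duration  user
1     4556      IN       272   Eli
2     2512      JP       552  Hana
4     6231      JP       127  Hana
5     3258      IN       132  Hana
6      448      DE       428  Hana
7     5403      FR       428  Hana
8     2315      US       218   Eli
11    1775      DE       559  Hana
filter rows where country == 'DE':
    kbytes country  duration  user
6      448      DE       428  Hana
11    1775      DE       559  Hana
sort by kbytes:
    kbytes country  duration  user
6      448      DE       428  Hana
11    1775      DE       559  Hana
add column duration_minus_kbytes = t['duration'] - t['kbytes']:
    kbytes country  duration  user  duration_minus_kbytes
6      448      DE       428  Hana                    -20
11    1775      DE       559  Hana                  -1216
value at position 1, column 'duration_minus_kbytes' → -1216

-1216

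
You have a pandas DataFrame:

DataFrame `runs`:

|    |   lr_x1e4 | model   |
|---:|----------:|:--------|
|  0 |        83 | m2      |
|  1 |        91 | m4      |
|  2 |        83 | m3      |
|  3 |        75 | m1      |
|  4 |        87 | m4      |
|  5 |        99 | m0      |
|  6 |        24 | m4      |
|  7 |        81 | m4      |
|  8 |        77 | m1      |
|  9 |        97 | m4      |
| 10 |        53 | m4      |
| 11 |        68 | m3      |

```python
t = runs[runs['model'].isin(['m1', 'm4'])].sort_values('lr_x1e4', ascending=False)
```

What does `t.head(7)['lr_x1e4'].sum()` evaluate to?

filter rows where model in ['m1', 'm4']:
    lr_x1e4 model
1        91    m4
3        75    m1
4        87    m4
6        24    m4
7        81    m4
8        77    m1
9        97    m4
10       53    m4
sort by lr_x1e4 descending:
    lr_x1e4 model
9        97    m4
1        91    m4
4        87    m4
7        81    m4
8        77    m1
3        75    m1
10       53    m4
6        24    m4
take first 7 rows:
    lr_x1e4 model
9        97    m4
1        91    m4
4        87    m4
7        81    m4
8        77    m1
3        75    m1
10       53    m4
Finally, sum of column 'lr_x1e4' = 561.

561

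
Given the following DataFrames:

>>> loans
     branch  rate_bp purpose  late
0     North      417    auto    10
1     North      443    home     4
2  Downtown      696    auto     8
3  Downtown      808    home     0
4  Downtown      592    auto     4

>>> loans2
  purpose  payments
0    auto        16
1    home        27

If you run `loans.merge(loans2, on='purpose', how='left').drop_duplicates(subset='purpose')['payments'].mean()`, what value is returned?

21.5

merge on 'purpose' (how='left') → 5 rows:
     branch  rate_bp purpose  late  payments
0     North      417    auto    10        16
1     North      443    home     4        27
2  Downtown      696    auto     8        16
3  Downtown      808    home     0        27
4  Downtown      592    auto     4        16
drop duplicate purpose (keep=first):
  branch  rate_bp purpose  late  payments
0  North      417    auto    10        16
1  North      443    home     4        27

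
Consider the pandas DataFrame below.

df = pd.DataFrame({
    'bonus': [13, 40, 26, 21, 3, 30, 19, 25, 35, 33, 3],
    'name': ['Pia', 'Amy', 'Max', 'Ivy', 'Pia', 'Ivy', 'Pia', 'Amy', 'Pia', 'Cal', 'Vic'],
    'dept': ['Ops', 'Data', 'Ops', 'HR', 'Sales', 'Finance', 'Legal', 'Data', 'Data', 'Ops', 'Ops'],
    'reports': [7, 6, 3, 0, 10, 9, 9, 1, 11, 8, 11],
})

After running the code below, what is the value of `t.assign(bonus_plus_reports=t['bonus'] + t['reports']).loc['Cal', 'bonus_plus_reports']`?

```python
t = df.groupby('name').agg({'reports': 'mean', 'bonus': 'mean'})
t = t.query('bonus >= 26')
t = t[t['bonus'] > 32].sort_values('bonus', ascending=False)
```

group by name: mean(reports), mean(bonus):
      reports  bonus
name                
Amy      3.50   32.5
Cal      8.00   33.0
Ivy      4.50   25.5
Max      3.00   26.0
Pia      9.25   17.5
Vic     11.00    3.0
filter rows where bonus >= 26:
      reports  bonus
name                
Amy       3.5   32.5
Cal       8.0   33.0
Max       3.0   26.0
filter rows where bonus > 32:
      reports  bonus
name                
Amy       3.5   32.5
Cal       8.0   33.0
sort by bonus descending:
      reports  bonus
name                
Cal       8.0   33.0
Amy       3.5   32.5
add column bonus_plus_reports = t['bonus'] + t['reports']:
      reports  bonus  bonus_plus_reports
name                                    
Cal       8.0   33.0                41.0
Amy       3.5   32.5                36.0
Taking the value at row 'Cal', column 'bonus_plus_reports' gives 41.0.

41.0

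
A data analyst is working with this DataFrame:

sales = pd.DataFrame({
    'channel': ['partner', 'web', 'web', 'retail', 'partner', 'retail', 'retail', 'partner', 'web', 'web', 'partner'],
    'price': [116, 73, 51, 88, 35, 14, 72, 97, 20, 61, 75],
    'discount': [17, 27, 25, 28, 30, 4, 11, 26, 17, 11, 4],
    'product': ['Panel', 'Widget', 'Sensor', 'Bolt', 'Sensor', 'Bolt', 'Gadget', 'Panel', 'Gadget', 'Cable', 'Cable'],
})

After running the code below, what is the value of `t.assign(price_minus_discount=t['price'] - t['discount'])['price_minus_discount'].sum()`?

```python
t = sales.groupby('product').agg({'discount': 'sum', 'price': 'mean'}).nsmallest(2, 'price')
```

group by product: sum(discount), mean(price):
         discount  price
product                 
Bolt           32   51.0
Cable          15   68.0
Gadget         28   46.0
Panel          43  106.5
Sensor         55   43.0
Widget         27   73.0
take 2 rows with smallest price:
         discount  price
product                 
Sensor         55   43.0
Gadget         28   46.0
add column price_minus_discount = t['price'] - t['discount']:
         discount  price  price_minus_discount
product                                       
Sensor         55   43.0                 -12.0
Gadget         28   46.0                  18.0
The sum of column 'price_minus_discount' is 6.0.

6.0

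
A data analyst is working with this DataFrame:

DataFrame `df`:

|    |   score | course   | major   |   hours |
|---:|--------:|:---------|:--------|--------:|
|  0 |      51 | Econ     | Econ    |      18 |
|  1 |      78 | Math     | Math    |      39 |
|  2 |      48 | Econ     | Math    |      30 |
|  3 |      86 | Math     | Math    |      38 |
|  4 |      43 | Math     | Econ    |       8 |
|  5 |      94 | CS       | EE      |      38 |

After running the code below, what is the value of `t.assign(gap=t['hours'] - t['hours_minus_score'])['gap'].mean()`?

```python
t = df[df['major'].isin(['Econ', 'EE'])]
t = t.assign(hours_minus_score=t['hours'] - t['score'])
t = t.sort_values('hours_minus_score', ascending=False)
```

62.6666666667

filter rows where major in ['Econ', 'EE']:
   score course major  hours
0     51   Econ  Econ     18
4     43   Math  Econ      8
5     94     CS    EE     38
add column hours_minus_score = t['hours'] - t['score']:
   score course major  hours  hours_minus_score
0     51   Econ  Econ     18                -33
4     43   Math  Econ      8                -35
5     94     CS    EE     38                -56
sort by hours_minus_score descending:
   score course major  hours  hours_minus_score
0     51   Econ  Econ     18                -33
4     43   Math  Econ      8                -35
5     94     CS    EE     38                -56
add column gap = t['hours'] - t['hours_minus_score']:
   score course major  hours  hours_minus_score  gap
0     51   Econ  Econ     18                -33   51
4     43   Math  Econ      8                -35   43
5     94     CS    EE     38                -56   94
The mean of column 'gap' is 62.6666666667.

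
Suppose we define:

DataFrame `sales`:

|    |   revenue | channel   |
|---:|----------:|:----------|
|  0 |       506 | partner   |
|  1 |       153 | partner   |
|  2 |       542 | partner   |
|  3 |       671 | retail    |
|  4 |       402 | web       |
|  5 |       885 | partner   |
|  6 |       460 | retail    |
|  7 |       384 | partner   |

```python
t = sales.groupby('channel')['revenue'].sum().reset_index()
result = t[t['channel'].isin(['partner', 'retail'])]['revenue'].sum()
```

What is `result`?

3601

group by channel, sum of revenue:
channel
partner    2470
retail     1131
web         402
Name: revenue, dtype: int64
reset_index():
   channel  revenue
0  partner     2470
1   retail     1131
2      web      402
filter rows where channel in ['partner', 'retail']:
   channel  revenue
0  partner     2470
1   retail     1131
sum of column 'revenue' → 3601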